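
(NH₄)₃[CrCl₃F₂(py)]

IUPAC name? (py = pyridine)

The 3 ammonium counter-ions carry a total charge of +3, so each complex ion is 3−.
Ligand charges: 2×fluoro (-1 each), 1×pyridine (neutral), 3×chloro (-1 each); total -5. So Cr + (-5) = 3−, giving Cr = +2.
Ligands are named alphabetically: chloro before fluoro before pyridine.
The complex ion is anionic, so chromium takes the -ate form chromate(II).

ammonium trichlorodifluoro(pyridine)chromate(II)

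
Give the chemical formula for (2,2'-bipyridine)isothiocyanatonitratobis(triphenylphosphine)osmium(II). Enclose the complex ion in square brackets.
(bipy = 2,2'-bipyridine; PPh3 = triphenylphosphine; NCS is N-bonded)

[Os(bipy)(NCS)(NO3)(PPh3)2]

Ligands: 1 nitrato (NO3, -1), 1 2,2'-bipyridine (bipy, neutral), 2 triphenylphosphine (PPh3, neutral), 1 isothiocyanato (NCS, -1). Ligand charge sum = -2.
With Os in oxidation state +2, the complex ion is [Os...].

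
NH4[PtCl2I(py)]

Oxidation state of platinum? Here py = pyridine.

1 ammonium outside the brackets (+1 each) → the complex ion is 1−.
Ligand charges: 1×py neutral; 2×Cl = -2; 1×I = -1; sum -3.
Pt + (-3) = 1− ⇒ Pt is +2.

+2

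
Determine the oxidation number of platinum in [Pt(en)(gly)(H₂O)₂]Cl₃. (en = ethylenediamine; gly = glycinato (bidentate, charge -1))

+4

3 chloride outside the brackets (-1 each) → the complex ion is 3+.
Ligand charges: 1×en neutral; 2×H2O neutral; 1×gly = -1; sum -1.
Pt + (-1) = 3+ ⇒ Pt is +4.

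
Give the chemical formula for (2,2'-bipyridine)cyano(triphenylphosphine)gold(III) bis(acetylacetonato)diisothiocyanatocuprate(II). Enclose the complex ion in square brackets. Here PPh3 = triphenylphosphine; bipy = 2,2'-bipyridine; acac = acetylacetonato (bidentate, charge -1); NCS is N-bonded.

[Au(bipy)(CN)(PPh3)][Cu(acac)2(NCS)2]

Cation [Au…]: ligand charges -1, Au(III) ⇒ ion charge 2+.
Anion [Cu…]: ligand charges -4, Cu(II) ⇒ ion charge 2−.
One 2+ cation balances one 2− anion.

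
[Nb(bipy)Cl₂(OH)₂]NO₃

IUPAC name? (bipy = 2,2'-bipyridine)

The 1 nitrate counter-ion carries a total charge of -1, so each complex ion is 1+.
Ligand charges: 1×2,2'-bipyridine (neutral), 2×chloro (-1 each), 2×hydroxo (-1 each); total -4. So Nb + (-4) = 1+, giving Nb = +5.
Ligands are named alphabetically: bipyridine before chloro before hydroxo.

(2,2'-bipyridine)dichlorodihydroxoniobium(V) nitrate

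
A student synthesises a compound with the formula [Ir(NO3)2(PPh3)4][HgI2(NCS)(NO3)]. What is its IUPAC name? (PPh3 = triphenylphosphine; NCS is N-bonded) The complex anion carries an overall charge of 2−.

dinitratotetrakis(triphenylphosphine)iridium(IV) diiodoisothiocyanatonitratomercurate(II)

The complex anion is given as 2−; its ligand charges sum to -4, so Hg = +2.
A 1:1 salt means the cation carries the equal and opposite charge, 2+.
Cation: ligand charges sum to -2; for the ion to be 2+, Ir = +4.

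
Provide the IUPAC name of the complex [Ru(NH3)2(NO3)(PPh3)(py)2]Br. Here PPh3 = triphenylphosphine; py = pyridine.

diamminenitratobis(pyridine)(triphenylphosphine)ruthenium(II) bromide

The 1 bromide counter-ion carries a total charge of -1, so each complex ion is 1+.
Ligand charges: 1×triphenylphosphine (neutral), 2×pyridine (neutral), 1×nitrato (-1 each), 2×ammine (neutral); total -1. So Ru + (-1) = 1+, giving Ru = +2.
Ligands are named alphabetically: ammine before nitrato before pyridine before triphenylphosphine.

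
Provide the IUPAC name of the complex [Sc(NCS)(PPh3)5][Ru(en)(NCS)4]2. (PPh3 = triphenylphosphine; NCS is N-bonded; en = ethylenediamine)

Both ions are complex: the cation is named first with the plain metal name, the anion second with the -ate form; each ion's ligands are alphabetised independently.
Scandium is always +3 in its complexes; the cation's ligand charges sum to -1, so the complex cation is 2+.
With 2 anions per cation, each anion must be 2/2 = 1−.
Anion: ligand charges sum to -4; for the ion to be 1−, Ru = +3.

isothiocyanatopentakis(triphenylphosphine)scandium(III) (ethylenediamine)tetraisothiocyanatoruthenate(III)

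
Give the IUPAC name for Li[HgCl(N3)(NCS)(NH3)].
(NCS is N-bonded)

lithium ammineazidochloroisothiocyanatomercurate(II)

The 1 lithium counter-ion carries a total charge of +1, so each complex ion is 1−.
Ligand charges: 1×ammine (neutral), 1×isothiocyanato (-1 each), 1×chloro (-1 each), 1×azido (-1 each); total -3. So Hg + (-3) = 1−, giving Hg = +2.
Ligands are named alphabetically: ammine before azido before chloro before isothiocyanato.
The complex ion is anionic, so mercury takes the -ate form mercurate(II).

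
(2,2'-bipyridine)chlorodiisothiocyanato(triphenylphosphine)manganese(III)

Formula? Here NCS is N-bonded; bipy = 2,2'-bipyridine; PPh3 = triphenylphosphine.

[Mn(bipy)Cl(NCS)2(PPh3)]

Ligands: 2 isothiocyanato (NCS, -1), 1 2,2'-bipyridine (bipy, neutral), 1 chloro (Cl, -1), 1 triphenylphosphine (PPh3, neutral). Ligand charge sum = -3.
With Mn in oxidation state +3, the complex ion is [Mn...].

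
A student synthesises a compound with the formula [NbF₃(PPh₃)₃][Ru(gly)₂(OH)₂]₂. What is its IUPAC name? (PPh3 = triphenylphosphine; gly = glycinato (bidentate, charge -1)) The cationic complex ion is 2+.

The complex cation is given as 2+; its ligand charges sum to -3, so Nb = +5.
With 2 anions per cation, each anion must be 2/2 = 1−.
Anion: ligand charges sum to -4; for the ion to be 1−, Ru = +3.

trifluorotris(triphenylphosphine)niobium(V) bis(glycinato)dihydroxoruthenate(III)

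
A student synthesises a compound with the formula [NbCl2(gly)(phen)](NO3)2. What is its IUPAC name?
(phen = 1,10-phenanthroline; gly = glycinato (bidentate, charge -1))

dichloro(glycinato)(1,10-phenanthroline)niobium(V) nitrate

The 2 nitrate counter-ions carry a total charge of -2, so each complex ion is 2+.
Ligand charges: 1×1,10-phenanthroline (neutral), 1×glycinato (-1 each), 2×chloro (-1 each); total -3. So Nb + (-3) = 2+, giving Nb = +5.
Ligands are named alphabetically: chloro before glycinato before phenanthroline.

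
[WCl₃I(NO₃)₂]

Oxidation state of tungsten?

No counter-ion: the bracketed complex is neutral.
Ligand charges: 3×Cl = -3; 2×NO3 = -2; 1×I = -1; sum -6.
W + (-6) = 0 ⇒ W is +6.

+6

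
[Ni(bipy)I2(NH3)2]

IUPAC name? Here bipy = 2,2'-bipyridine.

There is no counter-ion, so the complex is neutral overall.
Ligand charges: 2×iodo (-1 each), 2×ammine (neutral), 1×2,2'-bipyridine (neutral); total -2. So Ni + (-2) = 0, giving Ni = +2.
Ligands are named alphabetically: ammine before bipyridine before iodo.

diammine(2,2'-bipyridine)diiodonickel(II)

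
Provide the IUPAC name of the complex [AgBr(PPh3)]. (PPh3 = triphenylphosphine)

There is no counter-ion, so the complex is neutral overall.
Ligand charges: 1×bromo (-1 each), 1×triphenylphosphine (neutral); total -1. So Ag + (-1) = 0, giving Ag = +1.
Ligands are named alphabetically: bromo before triphenylphosphine.

bromo(triphenylphosphine)silver(I)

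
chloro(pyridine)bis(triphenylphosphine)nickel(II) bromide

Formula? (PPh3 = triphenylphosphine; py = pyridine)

[NiCl(PPh3)2(py)]Br

Ligands: 1 chloro (Cl, -1), 2 triphenylphosphine (PPh3, neutral), 1 pyridine (py, neutral). Ligand charge sum = -1.
With Ni in oxidation state +2, the complex ion is [Ni...]^1+.
Charge balance with bromide (-1) requires 1 complex ion per 1 bromide.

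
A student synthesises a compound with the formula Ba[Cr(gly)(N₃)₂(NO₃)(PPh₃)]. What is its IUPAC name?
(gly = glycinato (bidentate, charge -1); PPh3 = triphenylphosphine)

barium diazido(glycinato)nitrato(triphenylphosphine)chromate(II)

The 1 barium counter-ion carries a total charge of +2, so each complex ion is 2−.
Ligand charges: 1×glycinato (-1 each), 2×azido (-1 each), 1×nitrato (-1 each), 1×triphenylphosphine (neutral); total -4. So Cr + (-4) = 2−, giving Cr = +2.
The complex ion is anionic, so chromium takes the -ate form chromate(II).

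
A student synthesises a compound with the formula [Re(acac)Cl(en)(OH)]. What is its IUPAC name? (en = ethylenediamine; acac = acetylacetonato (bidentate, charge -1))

There is no counter-ion, so the complex is neutral overall.
Ligand charges: 1×chloro (-1 each), 1×hydroxo (-1 each), 1×ethylenediamine (neutral), 1×acetylacetonato (-1 each); total -3. So Re + (-3) = 0, giving Re = +3.
Ligands are named alphabetically: acetylacetonato before chloro before ethylenediamine before hydroxo.

(acetylacetonato)chloro(ethylenediamine)hydroxorhenium(III)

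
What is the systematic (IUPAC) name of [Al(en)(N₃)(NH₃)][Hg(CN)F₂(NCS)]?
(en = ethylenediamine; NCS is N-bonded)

Both ions are complex: the cation is named first with the plain metal name, the anion second with the -ate form; each ion's ligands are alphabetised independently.
Aluminium is always +3 in its complexes; the cation's ligand charges sum to -1, so the complex cation is 2+.
A 1:1 salt means the anion carries the equal and opposite charge, 2−.
Anion: ligand charges sum to -4; for the ion to be 2−, Hg = +2.

ammineazido(ethylenediamine)aluminium(III) cyanodifluoroisothiocyanatomercurate(II)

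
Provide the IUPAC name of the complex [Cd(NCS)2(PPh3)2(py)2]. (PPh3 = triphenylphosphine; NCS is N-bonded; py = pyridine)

diisothiocyanatobis(pyridine)bis(triphenylphosphine)cadmium(II)

There is no counter-ion, so the complex is neutral overall.
Ligand charges: 2×triphenylphosphine (neutral), 2×isothiocyanato (-1 each), 2×pyridine (neutral); total -2. So Cd + (-2) = 0, giving Cd = +2.
Ligands are named alphabetically: isothiocyanato before pyridine before triphenylphosphine.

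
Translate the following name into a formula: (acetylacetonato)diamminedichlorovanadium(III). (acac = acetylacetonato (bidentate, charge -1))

[V(acac)Cl2(NH3)2]

Ligands: 2 ammine (NH3, neutral), 2 chloro (Cl, -1), 1 acetylacetonato (acac, -1). Ligand charge sum = -3.
With V in oxidation state +3, the complex ion is [V...].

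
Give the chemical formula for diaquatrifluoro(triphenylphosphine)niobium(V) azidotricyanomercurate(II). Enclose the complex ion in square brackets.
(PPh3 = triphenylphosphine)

Cation [Nb…]: ligand charges -3, Nb(V) ⇒ ion charge 2+.
Anion [Hg…]: ligand charges -4, Hg(II) ⇒ ion charge 2−.
One 2+ cation balances one 2− anion.

[NbF3(H2O)2(PPh3)][Hg(CN)3(N3)]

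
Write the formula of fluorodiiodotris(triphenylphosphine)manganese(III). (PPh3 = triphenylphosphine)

[MnFI2(PPh3)3]

Ligands: 3 triphenylphosphine (PPh3, neutral), 2 iodo (I, -1), 1 fluoro (F, -1). Ligand charge sum = -3.
With Mn in oxidation state +3, the complex ion is [Mn...].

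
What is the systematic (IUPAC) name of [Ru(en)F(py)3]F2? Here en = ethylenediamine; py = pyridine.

The 2 fluoride counter-ions carry a total charge of -2, so each complex ion is 2+.
Ligand charges: 1×ethylenediamine (neutral), 3×pyridine (neutral), 1×fluoro (-1 each); total -1. So Ru + (-1) = 2+, giving Ru = +3.
Ligands are named alphabetically: ethylenediamine before fluoro before pyridine.

(ethylenediamine)fluorotris(pyridine)ruthenium(III) fluoride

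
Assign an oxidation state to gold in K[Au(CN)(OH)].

+1

1 potassium outside the brackets (+1 each) → the complex ion is 1−.
Ligand charges: 1×CN = -1; 1×OH = -1; sum -2.
Au + (-2) = 1− ⇒ Au is +1.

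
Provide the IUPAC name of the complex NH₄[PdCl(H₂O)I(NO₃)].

The 1 ammonium counter-ion carries a total charge of +1, so each complex ion is 1−.
Ligand charges: 1×aqua (neutral), 1×chloro (-1 each), 1×iodo (-1 each), 1×nitrato (-1 each); total -3. So Pd + (-3) = 1−, giving Pd = +2.
Ligands are named alphabetically: aqua before chloro before iodo before nitrato.
The complex ion is anionic, so palladium takes the -ate form palladate(II).

ammonium aquachloroiodonitratopalladate(II)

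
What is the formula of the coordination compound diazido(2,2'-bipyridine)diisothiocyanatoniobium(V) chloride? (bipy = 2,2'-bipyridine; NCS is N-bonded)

Ligands: 1 2,2'-bipyridine (bipy, neutral), 2 isothiocyanato (NCS, -1), 2 azido (N3, -1). Ligand charge sum = -4.
With Nb in oxidation state +5, the complex ion is [Nb...]^1+.
Charge balance with chloride (-1) requires 1 complex ion per 1 chloride.

[Nb(bipy)(N3)2(NCS)2]Cl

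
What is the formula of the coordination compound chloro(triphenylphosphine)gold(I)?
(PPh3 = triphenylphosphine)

Ligands: 1 chloro (Cl, -1), 1 triphenylphosphine (PPh3, neutral). Ligand charge sum = -1.
With Au in oxidation state +1, the complex ion is [Au...].

[AuCl(PPh3)]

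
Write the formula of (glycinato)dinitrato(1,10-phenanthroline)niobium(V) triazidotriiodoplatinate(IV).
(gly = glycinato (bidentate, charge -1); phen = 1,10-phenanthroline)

Cation [Nb…]: ligand charges -3, Nb(V) ⇒ ion charge 2+.
Anion [Pt…]: ligand charges -6, Pt(IV) ⇒ ion charge 2−.
One 2+ cation balances one 2− anion.

[Nb(gly)(NO3)2(phen)][PtI3(N3)3]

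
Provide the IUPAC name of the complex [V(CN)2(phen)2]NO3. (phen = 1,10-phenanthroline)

dicyanobis(1,10-phenanthroline)vanadium(III) nitrate

The 1 nitrate counter-ion carries a total charge of -1, so each complex ion is 1+.
Ligand charges: 2×1,10-phenanthroline (neutral), 2×cyano (-1 each); total -2. So V + (-2) = 1+, giving V = +3.
Ligands are named alphabetically: cyano before phenanthroline.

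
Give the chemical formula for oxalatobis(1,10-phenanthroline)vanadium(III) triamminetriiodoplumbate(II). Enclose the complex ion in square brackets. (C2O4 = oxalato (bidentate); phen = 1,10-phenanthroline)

[V(C2O4)(phen)2][PbI3(NH3)3]

Cation [V…]: ligand charges -2, V(III) ⇒ ion charge 1+.
Anion [Pb…]: ligand charges -3, Pb(II) ⇒ ion charge 1−.
One 1+ cation balances one 1− anion.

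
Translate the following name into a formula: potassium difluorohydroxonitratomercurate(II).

K2[HgF2(NO3)(OH)]

Ligands: 2 fluoro (F, -1), 1 nitrato (NO3, -1), 1 hydroxo (OH, -1). Ligand charge sum = -4.
With Hg in oxidation state +2, the complex ion is [Hg...]^2−.
Charge balance with potassium (+1) requires 1 complex ion per 2 potassium.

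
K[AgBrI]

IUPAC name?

potassium bromoiodoargentate(I)

The 1 potassium counter-ion carries a total charge of +1, so each complex ion is 1−.
Ligand charges: 1×iodo (-1 each), 1×bromo (-1 each); total -2. So Ag + (-2) = 1−, giving Ag = +1.
Ligands are named alphabetically: bromo before iodo.
The complex ion is anionic, so silver takes the -ate form argentate(I).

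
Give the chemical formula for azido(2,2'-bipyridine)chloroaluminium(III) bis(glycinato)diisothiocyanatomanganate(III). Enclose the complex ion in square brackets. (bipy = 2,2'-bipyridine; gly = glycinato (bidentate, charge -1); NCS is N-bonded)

Cation [Al…]: ligand charges -2, Al(III) ⇒ ion charge 1+.
Anion [Mn…]: ligand charges -4, Mn(III) ⇒ ion charge 1−.
One 1+ cation balances one 1− anion.

[Al(bipy)Cl(N3)][Mn(gly)2(NCS)2]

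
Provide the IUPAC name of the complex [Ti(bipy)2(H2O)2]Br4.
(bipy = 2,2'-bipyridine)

The 4 bromide counter-ions carry a total charge of -4, so each complex ion is 4+.
Ligand charges: 2×2,2'-bipyridine (neutral), 2×aqua (neutral); total 0. So Ti + (0) = 4+, giving Ti = +4.
Ligands are named alphabetically: aqua before bipyridine.

diaquabis(2,2'-bipyridine)titanium(IV) bromide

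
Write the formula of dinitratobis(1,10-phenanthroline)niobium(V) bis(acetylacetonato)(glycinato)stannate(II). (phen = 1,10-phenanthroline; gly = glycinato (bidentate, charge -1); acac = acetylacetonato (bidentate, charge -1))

[Nb(NO3)2(phen)2][Sn(acac)2(gly)]3

Cation [Nb…]: ligand charges -2, Nb(V) ⇒ ion charge 3+.
Anion [Sn…]: ligand charges -3, Sn(II) ⇒ ion charge 1−.
One 3+ cation requires 3 of the 1− anion.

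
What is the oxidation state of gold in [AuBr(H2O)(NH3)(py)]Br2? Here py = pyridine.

+3

2 bromide outside the brackets (-1 each) → the complex ion is 2+.
Ligand charges: 1×Br = -1; 1×NH3 neutral; 1×py neutral; 1×H2O neutral; sum -1.
Au + (-1) = 2+ ⇒ Au is +3.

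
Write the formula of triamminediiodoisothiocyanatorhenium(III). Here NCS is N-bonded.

Ligands: 3 ammine (NH3, neutral), 1 isothiocyanato (NCS, -1), 2 iodo (I, -1). Ligand charge sum = -3.
With Re in oxidation state +3, the complex ion is [Re...].

[ReI2(NCS)(NH3)3]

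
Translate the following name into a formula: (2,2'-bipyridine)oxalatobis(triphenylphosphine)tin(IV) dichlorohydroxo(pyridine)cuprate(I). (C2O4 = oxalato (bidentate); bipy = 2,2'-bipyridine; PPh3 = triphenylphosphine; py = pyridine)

[Sn(bipy)(C2O4)(PPh3)2][CuCl2(OH)(py)]

Cation [Sn…]: ligand charges -2, Sn(IV) ⇒ ion charge 2+.
Anion [Cu…]: ligand charges -3, Cu(I) ⇒ ion charge 2−.
One 2+ cation balances one 2− anion.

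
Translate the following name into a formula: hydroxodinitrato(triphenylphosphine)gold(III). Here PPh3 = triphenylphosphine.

[Au(NO3)2(OH)(PPh3)]

Ligands: 1 hydroxo (OH, -1), 1 triphenylphosphine (PPh3, neutral), 2 nitrato (NO3, -1). Ligand charge sum = -3.
With Au in oxidation state +3, the complex ion is [Au...].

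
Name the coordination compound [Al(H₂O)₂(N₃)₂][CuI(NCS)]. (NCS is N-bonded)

diaquadiazidoaluminium(III) iodoisothiocyanatocuprate(I)

Both ions are complex: the cation is named first with the plain metal name, the anion second with the -ate form; each ion's ligands are alphabetised independently.
Aluminium is always +3 in its complexes; the cation's ligand charges sum to -2, so the complex cation is 1+.
A 1:1 salt means the anion carries the equal and opposite charge, 1−.
Anion: ligand charges sum to -2; for the ion to be 1−, Cu = +1.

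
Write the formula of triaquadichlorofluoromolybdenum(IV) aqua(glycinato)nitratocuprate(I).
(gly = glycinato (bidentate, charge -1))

[MoCl2F(H2O)3][Cu(gly)(H2O)(NO3)]

Cation [Mo…]: ligand charges -3, Mo(IV) ⇒ ion charge 1+.
Anion [Cu…]: ligand charges -2, Cu(I) ⇒ ion charge 1−.
One 1+ cation balances one 1− anion.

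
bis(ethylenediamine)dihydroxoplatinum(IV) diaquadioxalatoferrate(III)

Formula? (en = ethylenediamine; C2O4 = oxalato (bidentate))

Cation [Pt…]: ligand charges -2, Pt(IV) ⇒ ion charge 2+.
Anion [Fe…]: ligand charges -4, Fe(III) ⇒ ion charge 1−.
One 2+ cation requires 2 of the 1− anion.

[Pt(en)2(OH)2][Fe(C2O4)2(H2O)2]2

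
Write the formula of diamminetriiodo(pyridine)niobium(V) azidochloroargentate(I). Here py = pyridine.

Cation [Nb…]: ligand charges -3, Nb(V) ⇒ ion charge 2+.
Anion [Ag…]: ligand charges -2, Ag(I) ⇒ ion charge 1−.

[NbI3(NH3)2(py)][AgCl(N3)]2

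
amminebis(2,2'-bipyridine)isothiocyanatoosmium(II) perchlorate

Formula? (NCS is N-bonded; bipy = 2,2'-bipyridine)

[Os(bipy)2(NCS)(NH3)]ClO4

Ligands: 1 ammine (NH3, neutral), 1 isothiocyanato (NCS, -1), 2 2,2'-bipyridine (bipy, neutral). Ligand charge sum = -1.
With Os in oxidation state +2, the complex ion is [Os...]^1+.
Charge balance with perchlorate (-1) requires 1 complex ion per 1 perchlorate.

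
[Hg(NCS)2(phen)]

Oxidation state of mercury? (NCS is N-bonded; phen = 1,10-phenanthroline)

+2

No counter-ion: the bracketed complex is neutral.
Ligand charges: 2×NCS = -2; 1×phen neutral; sum -2.
Hg + (-2) = 0 ⇒ Hg is +2.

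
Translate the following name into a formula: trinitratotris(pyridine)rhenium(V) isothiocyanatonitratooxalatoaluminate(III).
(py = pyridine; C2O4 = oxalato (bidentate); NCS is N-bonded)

Cation [Re…]: ligand charges -3, Re(V) ⇒ ion charge 2+.
Anion [Al…]: ligand charges -4, Al(III) ⇒ ion charge 1−.

[Re(NO3)3(py)3][Al(C2O4)(NCS)(NO3)]2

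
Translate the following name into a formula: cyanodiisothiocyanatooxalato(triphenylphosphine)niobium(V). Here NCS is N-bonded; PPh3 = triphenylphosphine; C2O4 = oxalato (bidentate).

Ligands: 2 isothiocyanato (NCS, -1), 1 cyano (CN, -1), 1 triphenylphosphine (PPh3, neutral), 1 oxalato (C2O4, -2). Ligand charge sum = -5.
With Nb in oxidation state +5, the complex ion is [Nb...].

[Nb(C2O4)(CN)(NCS)2(PPh3)]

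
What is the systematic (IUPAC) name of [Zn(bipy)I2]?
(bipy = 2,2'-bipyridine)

There is no counter-ion, so the complex is neutral overall.
Ligand charges: 1×2,2'-bipyridine (neutral), 2×iodo (-1 each); total -2. So Zn + (-2) = 0, giving Zn = +2.
Ligands are named alphabetically: bipyridine before iodo.

(2,2'-bipyridine)diiodozinc(II)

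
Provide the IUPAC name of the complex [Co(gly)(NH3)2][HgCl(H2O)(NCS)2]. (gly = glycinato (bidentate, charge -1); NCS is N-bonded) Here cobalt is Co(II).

diammine(glycinato)cobalt(II) aquachlorodiisothiocyanatomercurate(II)

Co is given as +2; the cation's ligand charges sum to -1, so the complex cation is 1+.
A 1:1 salt means the anion carries the equal and opposite charge, 1−.
Anion: ligand charges sum to -3; for the ion to be 1−, Hg = +2.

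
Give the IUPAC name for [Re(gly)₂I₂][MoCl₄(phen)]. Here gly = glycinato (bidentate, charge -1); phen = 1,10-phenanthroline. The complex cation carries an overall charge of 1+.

The complex cation is given as 1+; its ligand charges sum to -4, so Re = +5.
A 1:1 salt means the anion carries the equal and opposite charge, 1−.
Anion: ligand charges sum to -4; for the ion to be 1−, Mo = +3.

bis(glycinato)diiodorhenium(V) tetrachloro(1,10-phenanthroline)molybdate(III)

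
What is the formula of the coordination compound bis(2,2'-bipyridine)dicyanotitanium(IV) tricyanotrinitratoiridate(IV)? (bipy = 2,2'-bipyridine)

Cation [Ti…]: ligand charges -2, Ti(IV) ⇒ ion charge 2+.
Anion [Ir…]: ligand charges -6, Ir(IV) ⇒ ion charge 2−.
One 2+ cation balances one 2− anion.

[Ti(bipy)2(CN)2][Ir(CN)3(NO3)3]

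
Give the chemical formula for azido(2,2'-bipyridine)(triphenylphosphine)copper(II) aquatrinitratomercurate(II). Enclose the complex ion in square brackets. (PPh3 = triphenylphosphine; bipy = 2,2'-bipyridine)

Cation [Cu…]: ligand charges -1, Cu(II) ⇒ ion charge 1+.
Anion [Hg…]: ligand charges -3, Hg(II) ⇒ ion charge 1−.
One 1+ cation balances one 1− anion.

[Cu(bipy)(N3)(PPh3)][Hg(H2O)(NO3)3]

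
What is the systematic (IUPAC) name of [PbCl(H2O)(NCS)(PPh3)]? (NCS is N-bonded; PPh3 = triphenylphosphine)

aquachloroisothiocyanato(triphenylphosphine)lead(II)

There is no counter-ion, so the complex is neutral overall.
Ligand charges: 1×aqua (neutral), 1×chloro (-1 each), 1×isothiocyanato (-1 each), 1×triphenylphosphine (neutral); total -2. So Pb + (-2) = 0, giving Pb = +2.
Ligands are named alphabetically: aqua before chloro before isothiocyanato before triphenylphosphine.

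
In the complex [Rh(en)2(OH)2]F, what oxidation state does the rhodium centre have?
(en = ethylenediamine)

+3

1 fluoride outside the brackets (-1 each) → the complex ion is 1+.
Ligand charges: 2×OH = -2; 2×en neutral; sum -2.
Rh + (-2) = 1+ ⇒ Rh is +3.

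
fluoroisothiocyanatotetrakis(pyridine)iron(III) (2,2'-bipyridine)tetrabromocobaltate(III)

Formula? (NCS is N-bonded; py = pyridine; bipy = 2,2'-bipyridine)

[FeF(NCS)(py)4][Co(bipy)Br4]

Cation [Fe…]: ligand charges -2, Fe(III) ⇒ ion charge 1+.
Anion [Co…]: ligand charges -4, Co(III) ⇒ ion charge 1−.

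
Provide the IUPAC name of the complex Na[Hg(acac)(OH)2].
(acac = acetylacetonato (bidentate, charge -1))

The 1 sodium counter-ion carries a total charge of +1, so each complex ion is 1−.
Ligand charges: 2×hydroxo (-1 each), 1×acetylacetonato (-1 each); total -3. So Hg + (-3) = 1−, giving Hg = +2.
Ligands are named alphabetically: acetylacetonato before hydroxo.
The complex ion is anionic, so mercury takes the -ate form mercurate(II).

sodium (acetylacetonato)dihydroxomercurate(II)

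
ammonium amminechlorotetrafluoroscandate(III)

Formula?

(NH4)2[ScClF4(NH3)]

Ligands: 1 chloro (Cl, -1), 4 fluoro (F, -1), 1 ammine (NH3, neutral). Ligand charge sum = -5.
With Sc in oxidation state +3, the complex ion is [Sc...]^2−.
Charge balance with ammonium (+1) requires 1 complex ion per 2 ammonium.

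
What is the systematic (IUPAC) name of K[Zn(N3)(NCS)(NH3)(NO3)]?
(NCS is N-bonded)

potassium ammineazidoisothiocyanatonitratozincate(II)

The 1 potassium counter-ion carries a total charge of +1, so each complex ion is 1−.
Ligand charges: 1×nitrato (-1 each), 1×ammine (neutral), 1×isothiocyanato (-1 each), 1×azido (-1 each); total -3. So Zn + (-3) = 1−, giving Zn = +2.
The complex ion is anionic, so zinc takes the -ate form zincate(II).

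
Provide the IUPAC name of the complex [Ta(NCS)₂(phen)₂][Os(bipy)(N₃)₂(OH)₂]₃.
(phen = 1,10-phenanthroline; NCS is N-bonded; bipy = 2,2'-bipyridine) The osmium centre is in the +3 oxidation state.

diisothiocyanatobis(1,10-phenanthroline)tantalum(V) diazido(2,2'-bipyridine)dihydroxoosmate(III)

Both ions are complex: the cation is named first with the plain metal name, the anion second with the -ate form; each ion's ligands are alphabetised independently.
Os is given as +3; the anion's ligand charges sum to -4, so the complex anion is 1−.
With 3 anions per cation, the cation must be 3×1 = 3+.
Cation: ligand charges sum to -2; for the ion to be 3+, Ta = +5.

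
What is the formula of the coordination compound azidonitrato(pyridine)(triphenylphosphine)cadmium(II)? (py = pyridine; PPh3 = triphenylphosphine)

[Cd(N3)(NO3)(PPh3)(py)]

Ligands: 1 azido (N3, -1), 1 nitrato (NO3, -1), 1 pyridine (py, neutral), 1 triphenylphosphine (PPh3, neutral). Ligand charge sum = -2.
With Cd in oxidation state +2, the complex ion is [Cd...].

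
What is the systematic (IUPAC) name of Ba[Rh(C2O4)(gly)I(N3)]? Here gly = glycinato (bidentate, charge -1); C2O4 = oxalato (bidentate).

barium azido(glycinato)iodooxalatorhodate(III)

The 1 barium counter-ion carries a total charge of +2, so each complex ion is 2−.
Ligand charges: 1×glycinato (-1 each), 1×azido (-1 each), 1×oxalato (-2 each), 1×iodo (-1 each); total -5. So Rh + (-5) = 2−, giving Rh = +3.
The complex ion is anionic, so rhodium takes the -ate form rhodate(III).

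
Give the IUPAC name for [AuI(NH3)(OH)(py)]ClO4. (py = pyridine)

The 1 perchlorate counter-ion carries a total charge of -1, so each complex ion is 1+.
Ligand charges: 1×hydroxo (-1 each), 1×iodo (-1 each), 1×ammine (neutral), 1×pyridine (neutral); total -2. So Au + (-2) = 1+, giving Au = +3.
Ligands are named alphabetically: ammine before hydroxo before iodo before pyridine.

amminehydroxoiodo(pyridine)gold(III) perchlorate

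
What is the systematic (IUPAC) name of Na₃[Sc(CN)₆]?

sodium hexacyanoscandate(III)

The 3 sodium counter-ions carry a total charge of +3, so each complex ion is 3−.
Ligand charges: 6×cyano (-1 each); total -6. So Sc + (-6) = 3−, giving Sc = +3.
The complex ion is anionic, so scandium takes the -ate form scandate(III).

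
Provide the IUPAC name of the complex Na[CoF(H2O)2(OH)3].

The 1 sodium counter-ion carries a total charge of +1, so each complex ion is 1−.
Ligand charges: 2×aqua (neutral), 1×fluoro (-1 each), 3×hydroxo (-1 each); total -4. So Co + (-4) = 1−, giving Co = +3.
Ligands are named alphabetically: aqua before fluoro before hydroxo.
The complex ion is anionic, so cobalt takes the -ate form cobaltate(III).

sodium diaquafluorotrihydroxocobaltate(III)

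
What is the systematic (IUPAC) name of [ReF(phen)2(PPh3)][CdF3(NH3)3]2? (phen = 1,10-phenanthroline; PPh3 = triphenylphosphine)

fluorobis(1,10-phenanthroline)(triphenylphosphine)rhenium(III) triamminetrifluorocadmate(II)

Both ions are complex: the cation is named first with the plain metal name, the anion second with the -ate form; each ion's ligands are alphabetised independently.
Cadmium is always +2 in its complexes; the anion's ligand charges sum to -3, so the complex anion is 1−.
With 2 anions per cation, the cation must be 2×1 = 2+.
Cation: ligand charges sum to -1; for the ion to be 2+, Re = +3.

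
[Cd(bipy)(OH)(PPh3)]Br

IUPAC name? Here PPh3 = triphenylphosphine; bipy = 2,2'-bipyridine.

The 1 bromide counter-ion carries a total charge of -1, so each complex ion is 1+.
Ligand charges: 1×triphenylphosphine (neutral), 1×2,2'-bipyridine (neutral), 1×hydroxo (-1 each); total -1. So Cd + (-1) = 1+, giving Cd = +2.
Ligands are named alphabetically: bipyridine before hydroxo before triphenylphosphine.

(2,2'-bipyridine)hydroxo(triphenylphosphine)cadmium(II) bromide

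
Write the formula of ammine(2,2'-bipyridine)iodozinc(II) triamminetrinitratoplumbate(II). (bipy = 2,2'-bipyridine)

[Zn(bipy)I(NH3)][Pb(NH3)3(NO3)3]

Cation [Zn…]: ligand charges -1, Zn(II) ⇒ ion charge 1+.
Anion [Pb…]: ligand charges -3, Pb(II) ⇒ ion charge 1−.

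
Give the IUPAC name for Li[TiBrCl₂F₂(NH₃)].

The 1 lithium counter-ion carries a total charge of +1, so each complex ion is 1−.
Ligand charges: 1×bromo (-1 each), 2×fluoro (-1 each), 1×ammine (neutral), 2×chloro (-1 each); total -5. So Ti + (-5) = 1−, giving Ti = +4.
The complex ion is anionic, so titanium takes the -ate form titanate(IV).

lithium amminebromodichlorodifluorotitanate(IV)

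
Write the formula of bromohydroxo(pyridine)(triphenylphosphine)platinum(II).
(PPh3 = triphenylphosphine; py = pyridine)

[PtBr(OH)(PPh3)(py)]

Ligands: 1 triphenylphosphine (PPh3, neutral), 1 bromo (Br, -1), 1 pyridine (py, neutral), 1 hydroxo (OH, -1). Ligand charge sum = -2.
With Pt in oxidation state +2, the complex ion is [Pt...].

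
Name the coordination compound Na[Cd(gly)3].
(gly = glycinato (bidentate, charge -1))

sodium tris(glycinato)cadmate(II)

The 1 sodium counter-ion carries a total charge of +1, so each complex ion is 1−.
Ligand charges: 3×glycinato (-1 each); total -3. So Cd + (-3) = 1−, giving Cd = +2.
The complex ion is anionic, so cadmium takes the -ate form cadmate(II).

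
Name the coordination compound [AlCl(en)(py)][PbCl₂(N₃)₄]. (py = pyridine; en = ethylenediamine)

chloro(ethylenediamine)(pyridine)aluminium(III) tetraazidodichloroplumbate(IV)

Aluminium is always +3 in its complexes; the cation's ligand charges sum to -1, so the complex cation is 2+.
A 1:1 salt means the anion carries the equal and opposite charge, 2−.
Anion: ligand charges sum to -6; for the ion to be 2−, Pb = +4.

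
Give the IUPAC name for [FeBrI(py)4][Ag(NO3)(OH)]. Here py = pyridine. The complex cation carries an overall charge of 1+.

bromoiodotetrakis(pyridine)iron(III) hydroxonitratoargentate(I)

Both ions are complex: the cation is named first with the plain metal name, the anion second with the -ate form; each ion's ligands are alphabetised independently.
The complex cation is given as 1+; its ligand charges sum to -2, so Fe = +3.
A 1:1 salt means the anion carries the equal and opposite charge, 1−.
Anion: ligand charges sum to -2; for the ion to be 1−, Ag = +1.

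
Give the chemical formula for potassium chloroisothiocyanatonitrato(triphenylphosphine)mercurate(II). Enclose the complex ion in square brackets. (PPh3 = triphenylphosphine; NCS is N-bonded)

Ligands: 1 triphenylphosphine (PPh3, neutral), 1 nitrato (NO3, -1), 1 isothiocyanato (NCS, -1), 1 chloro (Cl, -1). Ligand charge sum = -3.
With Hg in oxidation state +2, the complex ion is [Hg...]^1−.
Charge balance with potassium (+1) requires 1 complex ion per 1 potassium.

K[HgCl(NCS)(NO3)(PPh3)]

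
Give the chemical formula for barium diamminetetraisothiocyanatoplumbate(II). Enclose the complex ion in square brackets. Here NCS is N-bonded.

Ligands: 4 isothiocyanato (NCS, -1), 2 ammine (NH3, neutral). Ligand charge sum = -4.
With Pb in oxidation state +2, the complex ion is [Pb...]^2−.
Charge balance with barium (+2) requires 1 complex ion per 1 barium.

Ba[Pb(NCS)4(NH3)2]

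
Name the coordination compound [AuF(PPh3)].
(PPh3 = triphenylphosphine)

fluoro(triphenylphosphine)gold(I)

There is no counter-ion, so the complex is neutral overall.
Ligand charges: 1×triphenylphosphine (neutral), 1×fluoro (-1 each); total -1. So Au + (-1) = 0, giving Au = +1.
Ligands are named alphabetically: fluoro before triphenylphosphine.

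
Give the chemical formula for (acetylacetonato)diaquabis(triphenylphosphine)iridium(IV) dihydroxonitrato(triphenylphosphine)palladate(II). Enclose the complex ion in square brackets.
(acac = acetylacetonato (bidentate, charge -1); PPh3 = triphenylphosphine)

Cation [Ir…]: ligand charges -1, Ir(IV) ⇒ ion charge 3+.
Anion [Pd…]: ligand charges -3, Pd(II) ⇒ ion charge 1−.

[Ir(acac)(H2O)2(PPh3)2][Pd(NO3)(OH)2(PPh3)]3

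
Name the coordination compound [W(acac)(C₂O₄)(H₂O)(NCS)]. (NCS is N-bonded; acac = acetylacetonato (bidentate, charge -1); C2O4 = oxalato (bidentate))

(acetylacetonato)aquaisothiocyanatooxalatotungsten(IV)

There is no counter-ion, so the complex is neutral overall.
Ligand charges: 1×aqua (neutral), 1×isothiocyanato (-1 each), 1×acetylacetonato (-1 each), 1×oxalato (-2 each); total -4. So W + (-4) = 0, giving W = +4.
Ligands are named alphabetically: acetylacetonato before aqua before isothiocyanato before oxalato.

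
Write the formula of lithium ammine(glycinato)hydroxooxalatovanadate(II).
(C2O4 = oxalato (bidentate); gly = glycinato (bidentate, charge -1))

Ligands: 1 oxalato (C2O4, -2), 1 hydroxo (OH, -1), 1 glycinato (gly, -1), 1 ammine (NH3, neutral). Ligand charge sum = -4.
With V in oxidation state +2, the complex ion is [V...]^2−.
Charge balance with lithium (+1) requires 1 complex ion per 2 lithium.

Li2[V(C2O4)(gly)(NH3)(OH)]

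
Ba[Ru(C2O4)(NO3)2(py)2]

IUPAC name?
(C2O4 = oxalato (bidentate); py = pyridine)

The 1 barium counter-ion carries a total charge of +2, so each complex ion is 2−.
Ligand charges: 1×oxalato (-2 each), 2×nitrato (-1 each), 2×pyridine (neutral); total -4. So Ru + (-4) = 2−, giving Ru = +2.
Ligands are named alphabetically: nitrato before oxalato before pyridine.
The complex ion is anionic, so ruthenium takes the -ate form ruthenate(II).

barium dinitratooxalatobis(pyridine)ruthenate(II)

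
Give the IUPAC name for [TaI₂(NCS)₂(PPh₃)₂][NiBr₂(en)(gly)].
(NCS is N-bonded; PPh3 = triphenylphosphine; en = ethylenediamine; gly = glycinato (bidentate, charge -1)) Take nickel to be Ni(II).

diiododiisothiocyanatobis(triphenylphosphine)tantalum(V) dibromo(ethylenediamine)(glycinato)nickelate(II)

Both ions are complex: the cation is named first with the plain metal name, the anion second with the -ate form; each ion's ligands are alphabetised independently.
Ni is given as +2; the anion's ligand charges sum to -3, so the complex anion is 1−.
A 1:1 salt means the cation carries the equal and opposite charge, 1+.
Cation: ligand charges sum to -4; for the ion to be 1+, Ta = +5.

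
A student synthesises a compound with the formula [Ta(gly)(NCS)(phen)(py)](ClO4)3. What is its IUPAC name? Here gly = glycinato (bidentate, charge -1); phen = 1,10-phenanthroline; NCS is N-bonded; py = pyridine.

(glycinato)isothiocyanato(1,10-phenanthroline)(pyridine)tantalum(V) perchlorate

The 3 perchlorate counter-ions carry a total charge of -3, so each complex ion is 3+.
Ligand charges: 1×glycinato (-1 each), 1×1,10-phenanthroline (neutral), 1×isothiocyanato (-1 each), 1×pyridine (neutral); total -2. So Ta + (-2) = 3+, giving Ta = +5.
Ligands are named alphabetically: glycinato before isothiocyanato before phenanthroline before pyridine.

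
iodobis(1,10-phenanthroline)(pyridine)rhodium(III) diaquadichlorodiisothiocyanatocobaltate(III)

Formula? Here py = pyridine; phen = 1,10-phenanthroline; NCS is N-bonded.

Cation [Rh…]: ligand charges -1, Rh(III) ⇒ ion charge 2+.
Anion [Co…]: ligand charges -4, Co(III) ⇒ ion charge 1−.

[RhI(phen)2(py)][CoCl2(H2O)2(NCS)2]2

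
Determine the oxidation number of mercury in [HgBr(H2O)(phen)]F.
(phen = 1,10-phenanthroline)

1 fluoride outside the brackets (-1 each) → the complex ion is 1+.
Ligand charges: 1×phen neutral; 1×Br = -1; 1×H2O neutral; sum -1.
Hg + (-1) = 1+ ⇒ Hg is +2.

+2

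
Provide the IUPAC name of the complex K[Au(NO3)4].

potassium tetranitratoaurate(III)

The 1 potassium counter-ion carries a total charge of +1, so each complex ion is 1−.
Ligand charges: 4×nitrato (-1 each); total -4. So Au + (-4) = 1−, giving Au = +3.
The complex ion is anionic, so gold takes the -ate form aurate(III).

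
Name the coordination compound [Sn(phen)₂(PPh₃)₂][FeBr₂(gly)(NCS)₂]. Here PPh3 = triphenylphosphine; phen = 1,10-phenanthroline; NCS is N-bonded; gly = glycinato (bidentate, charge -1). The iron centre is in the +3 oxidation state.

Fe is given as +3; the anion's ligand charges sum to -5, so the complex anion is 2−.
A 1:1 salt means the cation carries the equal and opposite charge, 2+.
Cation: ligand charges sum to 0; for the ion to be 2+, Sn = +2.

bis(1,10-phenanthroline)bis(triphenylphosphine)tin(II) dibromo(glycinato)diisothiocyanatoferrate(III)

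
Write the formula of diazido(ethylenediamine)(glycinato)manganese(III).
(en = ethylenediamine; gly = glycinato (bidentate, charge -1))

Ligands: 1 ethylenediamine (en, neutral), 1 glycinato (gly, -1), 2 azido (N3, -1). Ligand charge sum = -3.
With Mn in oxidation state +3, the complex ion is [Mn...].

[Mn(en)(gly)(N3)2]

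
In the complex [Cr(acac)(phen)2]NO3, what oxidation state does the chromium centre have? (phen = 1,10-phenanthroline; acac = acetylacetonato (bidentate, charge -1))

+2

1 nitrate outside the brackets (-1 each) → the complex ion is 1+.
Ligand charges: 2×phen neutral; 1×acac = -1; sum -1.
Cr + (-1) = 1+ ⇒ Cr is +2.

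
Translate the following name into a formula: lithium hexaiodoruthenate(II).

Ligands: 6 iodo (I, -1). Ligand charge sum = -6.
With Ru in oxidation state +2, the complex ion is [Ru...]^4−.
Charge balance with lithium (+1) requires 1 complex ion per 4 lithium.

Li4[RuI6]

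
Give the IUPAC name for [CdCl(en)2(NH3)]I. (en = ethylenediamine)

The 1 iodide counter-ion carries a total charge of -1, so each complex ion is 1+.
Ligand charges: 1×ammine (neutral), 1×chloro (-1 each), 2×ethylenediamine (neutral); total -1. So Cd + (-1) = 1+, giving Cd = +2.
Ligands are named alphabetically: ammine before chloro before ethylenediamine.

amminechlorobis(ethylenediamine)cadmium(II) iodide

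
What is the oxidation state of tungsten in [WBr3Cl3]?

+6

No counter-ion: the bracketed complex is neutral.
Ligand charges: 3×Br = -3; 3×Cl = -3; sum -6.
W + (-6) = 0 ⇒ W is +6.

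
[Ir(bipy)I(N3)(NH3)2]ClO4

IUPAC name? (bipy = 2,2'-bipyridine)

diammineazido(2,2'-bipyridine)iodoiridium(III) perchlorate

The 1 perchlorate counter-ion carries a total charge of -1, so each complex ion is 1+.
Ligand charges: 1×azido (-1 each), 1×2,2'-bipyridine (neutral), 1×iodo (-1 each), 2×ammine (neutral); total -2. So Ir + (-2) = 1+, giving Ir = +3.
Ligands are named alphabetically: ammine before azido before bipyridine before iodo.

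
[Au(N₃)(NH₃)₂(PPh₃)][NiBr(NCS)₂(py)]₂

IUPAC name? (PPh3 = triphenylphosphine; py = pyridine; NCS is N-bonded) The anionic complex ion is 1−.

diammineazido(triphenylphosphine)gold(III) bromodiisothiocyanato(pyridine)nickelate(II)

Both ions are complex: the cation is named first with the plain metal name, the anion second with the -ate form; each ion's ligands are alphabetised independently.
The complex anion is given as 1−; its ligand charges sum to -3, so Ni = +2.
With 2 anions per cation, the cation must be 2×1 = 2+.
Cation: ligand charges sum to -1; for the ion to be 2+, Au = +3.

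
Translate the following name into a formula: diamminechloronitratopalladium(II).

[PdCl(NH3)2(NO3)]

Ligands: 2 ammine (NH3, neutral), 1 nitrato (NO3, -1), 1 chloro (Cl, -1). Ligand charge sum = -2.
With Pd in oxidation state +2, the complex ion is [Pd...].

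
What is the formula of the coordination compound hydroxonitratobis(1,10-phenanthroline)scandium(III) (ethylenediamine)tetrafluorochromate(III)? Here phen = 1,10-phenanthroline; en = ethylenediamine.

Cation [Sc…]: ligand charges -2, Sc(III) ⇒ ion charge 1+.
Anion [Cr…]: ligand charges -4, Cr(III) ⇒ ion charge 1−.
One 1+ cation balances one 1− anion.

[Sc(NO3)(OH)(phen)2][Cr(en)F4]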